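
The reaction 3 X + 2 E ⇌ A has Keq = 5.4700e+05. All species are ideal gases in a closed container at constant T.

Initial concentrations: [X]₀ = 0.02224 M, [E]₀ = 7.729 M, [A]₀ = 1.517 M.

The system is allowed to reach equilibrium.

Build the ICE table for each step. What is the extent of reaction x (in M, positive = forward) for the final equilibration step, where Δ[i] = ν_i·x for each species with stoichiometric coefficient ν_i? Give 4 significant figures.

Q₀ = 2309 vs Keq = 5.4700e+05 ⇒ Q<K, forward
Step 1:
                   X          E          A
  init       0.02224      7.729      1.517
  Δ         -0.01864   -0.01242   0.006212
  eq        0.003603      7.717      1.523
  solve Keq expr → x = 0.006212; check Q = 5.4700e+05

x = 0.006212 M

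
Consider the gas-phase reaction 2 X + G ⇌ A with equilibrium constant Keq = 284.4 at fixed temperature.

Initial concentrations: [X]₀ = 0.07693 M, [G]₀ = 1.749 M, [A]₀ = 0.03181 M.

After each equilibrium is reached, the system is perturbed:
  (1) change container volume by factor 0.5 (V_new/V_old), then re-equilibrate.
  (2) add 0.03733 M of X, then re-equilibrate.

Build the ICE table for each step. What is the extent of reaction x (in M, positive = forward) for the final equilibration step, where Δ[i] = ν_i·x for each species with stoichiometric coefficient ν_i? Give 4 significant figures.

Q₀ = 3.073 vs Keq = 284.4 ⇒ Q<K, forward
Step 1:
                    X           G           A
  Initial     0.07693       1.749     0.03181
  Change     -0.06543    -0.03272     0.03272
  Equil        0.0115       1.716     0.06453
  solve Keq expr → x = 0.03272; check Q = 284.4
Then change container volume by factor 0.5 (V_new/V_old).
Step 2:
                    X           G           A
  Initial       0.023       3.433      0.1291
  Change     -0.01124    -0.00562     0.00562
  Equil       0.01175       3.427      0.1347
  solve Keq expr → x = 0.00562; check Q = 284.4
Then add 0.03733 M of X.
Step 3:
                    X           G           A
  Initial     0.04908       3.427      0.1347
  Change     -0.03652    -0.01826     0.01826
  Equil       0.01256       3.409      0.1529
  solve Keq expr → x = 0.01826; check Q = 284.4

x = 0.01826 M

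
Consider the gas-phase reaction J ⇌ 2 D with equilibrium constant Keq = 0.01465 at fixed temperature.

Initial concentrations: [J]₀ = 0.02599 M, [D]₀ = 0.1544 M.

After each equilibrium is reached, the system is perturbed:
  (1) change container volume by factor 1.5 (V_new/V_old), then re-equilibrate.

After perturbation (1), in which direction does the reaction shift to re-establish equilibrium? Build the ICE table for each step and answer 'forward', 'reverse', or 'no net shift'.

Direction: forward

Q₀ = 0.9173 vs Keq = 0.01465 ⇒ Q>K, reverse
Step 1:
                    J           D
  I           0.02599      0.1544
  C            0.0595      -0.119
  E           0.08549     0.03539
  solve Keq expr → x = -0.0595; check Q = 0.01465
Then change container volume by factor 1.5 (V_new/V_old).
Step 2:
                    J           D
  I             0.057     0.02359
  C          -0.00235    0.004701
  E           0.05465     0.02829
  solve Keq expr → x = 0.00235; check Q = 0.01465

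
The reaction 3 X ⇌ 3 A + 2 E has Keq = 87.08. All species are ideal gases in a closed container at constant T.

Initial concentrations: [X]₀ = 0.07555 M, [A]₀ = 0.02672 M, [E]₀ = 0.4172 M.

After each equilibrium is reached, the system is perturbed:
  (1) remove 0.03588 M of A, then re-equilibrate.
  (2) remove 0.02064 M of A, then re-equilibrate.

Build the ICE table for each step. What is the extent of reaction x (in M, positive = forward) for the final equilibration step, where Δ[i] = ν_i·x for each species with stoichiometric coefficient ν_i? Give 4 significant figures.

Q₀ = 0.0077 vs Keq = 87.08 ⇒ Q<K, forward
Step 1:
                   X          A          E
  I          0.07555    0.02672     0.4172
  C         -0.06344    0.06344    0.04229
  E          0.01211    0.09016     0.4595
  solve Keq expr → x = 0.02115; check Q = 87.08
Then remove 0.03588 M of A.
Step 2:
                   X          A          E
  I          0.01211    0.05428     0.4595
  C        -0.004221   0.004221   0.002814
  E         0.007891     0.0585     0.4623
  solve Keq expr → x = 0.001407; check Q = 87.08
Then remove 0.02064 M of A.
Step 3:
                   X          A          E
  I         0.007891    0.03786     0.4623
  C        -0.002442   0.002442   0.001628
  E         0.005449     0.0403     0.4639
  solve Keq expr → x = 8.1399e-04; check Q = 87.08

x = 8.1399e-04 M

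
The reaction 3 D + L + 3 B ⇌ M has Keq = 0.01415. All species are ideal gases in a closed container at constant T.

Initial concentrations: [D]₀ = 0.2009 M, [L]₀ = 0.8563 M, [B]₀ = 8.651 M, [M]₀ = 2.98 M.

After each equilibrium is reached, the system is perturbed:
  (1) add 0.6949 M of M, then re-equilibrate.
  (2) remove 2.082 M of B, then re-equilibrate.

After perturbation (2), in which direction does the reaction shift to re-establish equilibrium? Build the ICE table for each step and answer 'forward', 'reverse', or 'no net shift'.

Direction: reverse

Q₀ = 0.6629 vs Keq = 0.01415 ⇒ Q>K, reverse
Step 1:
                    D           L           B           M
  init         0.2009      0.8563       8.651        2.98
  Δ            0.4417      0.1472      0.4417     -0.1472
  eq           0.6426       1.004       9.093       2.833
  solve Keq expr → x = -0.1472; check Q = 0.01415
Then add 0.6949 M of M.
Step 2:
                    D           L           B           M
  init         0.6426       1.004       9.093       3.528
  Δ           0.04157     0.01386     0.04157    -0.01386
  eq           0.6842       1.017       9.134       3.514
  solve Keq expr → x = -0.01386; check Q = 0.01415
Then remove 2.082 M of B.
Step 3:
                    D           L           B           M
  init         0.6842       1.017       7.052       3.514
  Δ            0.1627     0.05424      0.1627    -0.05424
  eq           0.8469       1.072       7.215        3.46
  solve Keq expr → x = -0.05424; check Q = 0.01415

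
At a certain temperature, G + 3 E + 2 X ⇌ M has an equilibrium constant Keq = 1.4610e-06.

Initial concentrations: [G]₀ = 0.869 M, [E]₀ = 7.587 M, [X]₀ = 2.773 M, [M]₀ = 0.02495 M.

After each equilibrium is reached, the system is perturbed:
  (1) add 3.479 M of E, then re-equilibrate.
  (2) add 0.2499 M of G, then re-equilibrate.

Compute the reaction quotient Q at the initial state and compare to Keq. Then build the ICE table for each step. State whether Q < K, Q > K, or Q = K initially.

Q₀ = 8.5495e-06 vs Keq = 1.4610e-06 ⇒ Q>K, reverse
Step 1:
                    G           E           X           M
  init          0.869       7.587       2.773     0.02495
  Δ           0.02035     0.06104      0.0407    -0.02035
  eq           0.8893       7.648       2.814    0.004602
  solve Keq expr → x = -0.02035; check Q = 1.4610e-06
Then add 3.479 M of E.
Step 2:
                    G           E           X           M
  init         0.8893       11.13       2.814    0.004602
  Δ          -0.00914    -0.02742    -0.01828     0.00914
  eq           0.8802        11.1       2.795     0.01374
  solve Keq expr → x = 0.00914; check Q = 1.4610e-06
Then add 0.2499 M of G.
Step 3:
                    G           E           X           M
  init           1.13        11.1       2.795     0.01374
  Δ         -0.003698     -0.0111   -0.007397    0.003698
  eq            1.126       11.09       2.788     0.01744
  solve Keq expr → x = 0.003698; check Q = 1.4610e-06

Q₀ = 8.5495e-06; Q > K (proceeds reverse)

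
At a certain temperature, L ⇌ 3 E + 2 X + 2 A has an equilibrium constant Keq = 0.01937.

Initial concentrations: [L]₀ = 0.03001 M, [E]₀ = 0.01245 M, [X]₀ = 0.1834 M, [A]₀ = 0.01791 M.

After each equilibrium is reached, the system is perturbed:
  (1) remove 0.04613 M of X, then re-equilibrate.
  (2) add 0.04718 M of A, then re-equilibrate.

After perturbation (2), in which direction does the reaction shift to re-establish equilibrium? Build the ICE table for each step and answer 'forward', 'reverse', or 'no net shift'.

Q₀ = 6.9380e-10 vs Keq = 0.01937 ⇒ Q<K, forward
Step 1:
                    L           E           X           A
  init        0.03001     0.01245      0.1834     0.01791
  Δ          -0.02999     0.08997     0.05998     0.05998
  eq       1.9933e-05      0.1024      0.2434     0.07789
  solve Keq expr → x = 0.02999; check Q = 0.01937
Then remove 0.04613 M of X.
Step 2:
                    L           E           X           A
  init     1.9933e-05      0.1024      0.1973     0.07789
  Δ       -6.8256e-06  2.0477e-05  1.3651e-05  1.3651e-05
  eq       1.3107e-05      0.1024      0.1973      0.0779
  solve Keq expr → x = 6.8256e-06; check Q = 0.01937
Then add 0.04718 M of A.
Step 3:
                    L           E           X           A
  init     1.3107e-05      0.1024      0.1973      0.1251
  Δ        2.0585e-05 -6.1756e-05 -4.1171e-05 -4.1171e-05
  eq       3.3692e-05      0.1024      0.1972       0.125
  solve Keq expr → x = -2.0585e-05; check Q = 0.01937

Direction: reverse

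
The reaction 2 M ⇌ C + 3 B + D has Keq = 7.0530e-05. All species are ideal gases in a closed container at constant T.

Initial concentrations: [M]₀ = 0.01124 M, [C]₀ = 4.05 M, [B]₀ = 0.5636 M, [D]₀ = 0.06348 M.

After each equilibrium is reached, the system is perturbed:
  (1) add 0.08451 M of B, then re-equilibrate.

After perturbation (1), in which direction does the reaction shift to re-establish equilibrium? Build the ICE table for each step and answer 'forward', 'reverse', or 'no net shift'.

Q₀ = 364.3 vs Keq = 7.0530e-05 ⇒ Q>K, reverse
Step 1:
                  M         C         B         D
  Initial   0.01124      4.05    0.5636   0.06348
  Change     0.1269  -0.06347   -0.1904  -0.06347
  Equil      0.1382     3.987    0.3732 6.5007e-06
  solve Keq expr → x = -0.06347; check Q = 7.0530e-05
Then add 0.08451 M of B.
Step 2:
                  M         C         B         D
  Initial    0.1382     3.987    0.4577 6.5007e-06
  Change  5.9529e-06 -2.9765e-06 -8.9294e-06 -2.9765e-06
  Equil      0.1382     3.987    0.4577 3.5242e-06
  solve Keq expr → x = -2.9765e-06; check Q = 7.0530e-05

Direction: reverse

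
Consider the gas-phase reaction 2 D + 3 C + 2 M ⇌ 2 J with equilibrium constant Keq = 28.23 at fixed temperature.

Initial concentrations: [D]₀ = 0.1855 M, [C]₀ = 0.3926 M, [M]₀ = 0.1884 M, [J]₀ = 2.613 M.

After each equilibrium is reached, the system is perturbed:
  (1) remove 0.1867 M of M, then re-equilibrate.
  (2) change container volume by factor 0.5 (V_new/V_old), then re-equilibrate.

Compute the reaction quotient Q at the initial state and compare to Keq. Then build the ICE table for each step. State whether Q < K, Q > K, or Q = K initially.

Q₀ = 9.2380e+04; Q > K (proceeds reverse)

Q₀ = 9.2380e+04 vs Keq = 28.23 ⇒ Q>K, reverse
Step 1:
                   D          C          M          J
  init        0.1855     0.3926     0.1884      2.613
  Δ           0.4336     0.6504     0.4336    -0.4336
  eq          0.6191      1.043      0.622      2.179
  solve Keq expr → x = -0.2168; check Q = 28.23
Then remove 0.1867 M of M.
Step 2:
                   D          C          M          J
  init        0.6191      1.043     0.4353      2.179
  Δ          0.05718    0.08577    0.05718   -0.05718
  eq          0.6763      1.129     0.4925      2.122
  solve Keq expr → x = -0.02859; check Q = 28.23
Then change container volume by factor 0.5 (V_new/V_old).
Step 3:
                   D          C          M          J
  init         1.353      2.258      0.985      4.244
  Δ          -0.4681    -0.7021    -0.4681     0.4681
  eq          0.8845      1.555     0.5169      4.712
  solve Keq expr → x = 0.234; check Q = 28.23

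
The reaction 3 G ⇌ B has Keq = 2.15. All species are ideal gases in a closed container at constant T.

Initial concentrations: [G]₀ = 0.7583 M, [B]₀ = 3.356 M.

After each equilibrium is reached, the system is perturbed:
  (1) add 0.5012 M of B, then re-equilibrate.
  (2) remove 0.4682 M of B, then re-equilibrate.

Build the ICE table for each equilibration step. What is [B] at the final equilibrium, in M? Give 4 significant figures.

Q₀ = 7.697 vs Keq = 2.15 ⇒ Q>K, reverse
Step 1:
                  G         B
  I          0.7583     3.356
  C          0.3867   -0.1289
  E           1.145     3.227
  solve Keq expr → x = -0.1289; check Q = 2.15
Then add 0.5012 M of B.
Step 2:
                  G         B
  I           1.145     3.728
  C         0.05449  -0.01816
  E           1.199      3.71
  solve Keq expr → x = -0.01816; check Q = 2.15
Then remove 0.4682 M of B.
Step 3:
                  G         B
  I           1.199     3.242
  C        -0.05075   0.01692
  E           1.149     3.259
  solve Keq expr → x = 0.01692; check Q = 2.15

[B]_eq = 3.259 M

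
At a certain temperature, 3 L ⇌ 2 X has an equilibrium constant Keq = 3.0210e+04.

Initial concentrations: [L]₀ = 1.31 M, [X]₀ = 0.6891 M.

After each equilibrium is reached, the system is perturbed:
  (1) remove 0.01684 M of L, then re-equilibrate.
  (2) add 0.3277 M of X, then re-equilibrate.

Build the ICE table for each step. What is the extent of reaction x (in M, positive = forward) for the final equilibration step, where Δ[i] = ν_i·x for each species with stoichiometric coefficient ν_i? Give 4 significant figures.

Q₀ = 0.2112 vs Keq = 3.0210e+04 ⇒ Q<K, forward
Step 1:
                  L         X
  I            1.31    0.6891
  C          -1.267    0.8449
  E         0.04271     1.534
  solve Keq expr → x = 0.4224; check Q = 3.0210e+04
Then remove 0.01684 M of L.
Step 2:
                  L         X
  I         0.02587     1.534
  C         0.01663  -0.01109
  E          0.0425     1.523
  solve Keq expr → x = -0.005545; check Q = 3.0210e+04
Then add 0.3277 M of X.
Step 3:
                  L         X
  I          0.0425     1.851
  C        0.005829 -0.003886
  E         0.04833     1.847
  solve Keq expr → x = -0.001943; check Q = 3.0210e+04

x = -0.001943 M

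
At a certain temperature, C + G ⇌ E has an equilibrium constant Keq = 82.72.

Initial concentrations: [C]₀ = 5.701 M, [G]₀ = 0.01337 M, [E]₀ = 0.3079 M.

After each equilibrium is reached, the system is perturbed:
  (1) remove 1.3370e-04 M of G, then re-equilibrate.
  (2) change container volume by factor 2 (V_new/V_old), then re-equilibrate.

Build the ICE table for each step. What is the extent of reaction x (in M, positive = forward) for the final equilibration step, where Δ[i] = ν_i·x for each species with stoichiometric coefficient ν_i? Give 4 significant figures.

x = -3.3899e-04 M

Q₀ = 4.039 vs Keq = 82.72 ⇒ Q<K, forward
Step 1:
                    C           G           E
  init          5.701     0.01337      0.3079
  Δ          -0.01269    -0.01269     0.01269
  eq            5.688  6.8132e-04      0.3206
  solve Keq expr → x = 0.01269; check Q = 82.72
Then remove 1.3370e-04 M of G.
Step 2:
                    C           G           E
  init          5.688  5.4762e-04      0.3206
  Δ        1.3340e-04  1.3340e-04 -1.3340e-04
  eq            5.688  6.8103e-04      0.3205
  solve Keq expr → x = -1.3340e-04; check Q = 82.72
Then change container volume by factor 2 (V_new/V_old).
Step 3:
                    C           G           E
  init          2.844  3.4051e-04      0.1602
  Δ        3.3899e-04  3.3899e-04 -3.3899e-04
  eq            2.845  6.7950e-04      0.1599
  solve Keq expr → x = -3.3899e-04; check Q = 82.72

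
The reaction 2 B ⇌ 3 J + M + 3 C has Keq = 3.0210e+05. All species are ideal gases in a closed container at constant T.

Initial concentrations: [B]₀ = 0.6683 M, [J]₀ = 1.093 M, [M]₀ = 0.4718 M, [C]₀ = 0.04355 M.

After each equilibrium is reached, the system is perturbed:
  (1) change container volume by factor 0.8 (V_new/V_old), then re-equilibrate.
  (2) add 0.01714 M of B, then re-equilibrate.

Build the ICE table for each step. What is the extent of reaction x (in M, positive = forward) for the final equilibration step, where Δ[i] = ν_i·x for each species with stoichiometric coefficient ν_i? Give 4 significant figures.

Q₀ = 1.1393e-04 vs Keq = 3.0210e+05 ⇒ Q<K, forward
Step 1:
                    B           J           M           C
  Initial      0.6683       1.093      0.4718     0.04355
  Change      -0.6631      0.9946      0.3315      0.9946
  Equil      0.005203       2.088      0.8033       1.038
  solve Keq expr → x = 0.3315; check Q = 3.0210e+05
Then change container volume by factor 0.8 (V_new/V_old).
Step 2:
                    B           J           M           C
  Initial    0.006504        2.61       1.004       1.298
  Change     0.004707    -0.00706   -0.002353    -0.00706
  Equil       0.01121       2.602       1.002       1.291
  solve Keq expr → x = -0.002353; check Q = 3.0210e+05
Then add 0.01714 M of B.
Step 3:
                    B           J           M           C
  Initial     0.02835       2.602       1.002       1.291
  Change      -0.0166      0.0249      0.0083      0.0249
  Equil       0.01175       2.627        1.01       1.316
  solve Keq expr → x = 0.0083; check Q = 3.0210e+05

x = 0.0083 M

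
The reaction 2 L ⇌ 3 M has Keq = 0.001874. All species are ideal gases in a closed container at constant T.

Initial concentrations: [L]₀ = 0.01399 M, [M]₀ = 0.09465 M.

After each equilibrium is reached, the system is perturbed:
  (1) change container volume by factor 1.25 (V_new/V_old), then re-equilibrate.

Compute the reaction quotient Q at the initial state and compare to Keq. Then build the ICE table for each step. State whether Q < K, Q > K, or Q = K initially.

Q₀ = 4.332; Q > K (proceeds reverse)

Q₀ = 4.332 vs Keq = 0.001874 ⇒ Q>K, reverse
Step 1:
                   L          M
  Initial    0.01399    0.09465
  Change     0.04996   -0.07493
  Equil      0.06395    0.01972
  solve Keq expr → x = -0.02498; check Q = 0.001874
Then change container volume by factor 1.25 (V_new/V_old).
Step 2:
                   L          M
  Initial    0.05116    0.01577
  Change  -7.0728e-04   0.001061
  Equil      0.05045    0.01683
  solve Keq expr → x = 3.5364e-04; check Q = 0.001874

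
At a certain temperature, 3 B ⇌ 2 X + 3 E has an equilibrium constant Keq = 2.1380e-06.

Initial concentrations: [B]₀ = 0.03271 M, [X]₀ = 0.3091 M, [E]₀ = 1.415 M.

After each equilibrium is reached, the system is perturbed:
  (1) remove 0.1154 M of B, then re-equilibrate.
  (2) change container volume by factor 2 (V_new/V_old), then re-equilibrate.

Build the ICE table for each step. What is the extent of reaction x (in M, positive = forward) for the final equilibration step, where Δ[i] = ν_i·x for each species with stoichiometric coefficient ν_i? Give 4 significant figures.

x = 9.1787e-05 M

Q₀ = 7734 vs Keq = 2.1380e-06 ⇒ Q>K, reverse
Step 1:
                  B         X         E
  init      0.03271    0.3091     1.415
  Δ          0.4628   -0.3086   -0.4628
  eq         0.4955 5.4896e-04    0.9522
  solve Keq expr → x = -0.1543; check Q = 2.1380e-06
Then remove 0.1154 M of B.
Step 2:
                  B         X         E
  init       0.3801 5.4896e-04    0.9522
  Δ       2.6936e-04 -1.7957e-04 -2.6936e-04
  eq         0.3804 3.6939e-04    0.9519
  solve Keq expr → x = -8.9787e-05; check Q = 2.1380e-06
Then change container volume by factor 2 (V_new/V_old).
Step 3:
                  B         X         E
  init       0.1902 1.8469e-04     0.476
  Δ       -2.7536e-04 1.8357e-04 2.7536e-04
  eq         0.1899 3.6827e-04    0.4762
  solve Keq expr → x = 9.1787e-05; check Q = 2.1380e-06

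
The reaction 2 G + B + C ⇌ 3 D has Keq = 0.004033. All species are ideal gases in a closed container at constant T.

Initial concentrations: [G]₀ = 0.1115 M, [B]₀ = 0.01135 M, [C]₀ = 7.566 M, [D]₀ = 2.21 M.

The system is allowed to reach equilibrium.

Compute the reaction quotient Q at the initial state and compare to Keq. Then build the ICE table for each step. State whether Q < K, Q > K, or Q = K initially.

Q₀ = 1.0110e+04; Q > K (proceeds reverse)

Q₀ = 1.0110e+04 vs Keq = 0.004033 ⇒ Q>K, reverse
Step 1:
                  G         B         C         D
  I          0.1115   0.01135     7.566      2.21
  C           1.248    0.6239    0.6239    -1.872
  E           1.359    0.6352      8.19    0.3384
  solve Keq expr → x = -0.6239; check Q = 0.004033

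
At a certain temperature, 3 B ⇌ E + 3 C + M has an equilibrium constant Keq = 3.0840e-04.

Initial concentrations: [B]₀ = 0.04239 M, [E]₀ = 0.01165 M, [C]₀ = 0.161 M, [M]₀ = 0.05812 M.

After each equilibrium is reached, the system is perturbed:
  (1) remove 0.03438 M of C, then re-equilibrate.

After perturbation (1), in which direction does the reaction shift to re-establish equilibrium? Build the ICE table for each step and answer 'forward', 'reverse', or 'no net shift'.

Direction: forward

Q₀ = 0.0371 vs Keq = 3.0840e-04 ⇒ Q>K, reverse
Step 1:
                    B           E           C           M
  Initial     0.04239     0.01165       0.161     0.05812
  Change      0.03137    -0.01046    -0.03137    -0.01046
  Equil       0.07376    0.001192      0.1296     0.04766
  solve Keq expr → x = -0.01046; check Q = 3.0840e-04
Then remove 0.03438 M of C.
Step 2:
                    B           E           C           M
  Initial     0.07376    0.001192     0.09525     0.04766
  Change    -0.003338    0.001113    0.003338    0.001113
  Equil       0.07043    0.002305     0.09858     0.04877
  solve Keq expr → x = 0.001113; check Q = 3.0840e-04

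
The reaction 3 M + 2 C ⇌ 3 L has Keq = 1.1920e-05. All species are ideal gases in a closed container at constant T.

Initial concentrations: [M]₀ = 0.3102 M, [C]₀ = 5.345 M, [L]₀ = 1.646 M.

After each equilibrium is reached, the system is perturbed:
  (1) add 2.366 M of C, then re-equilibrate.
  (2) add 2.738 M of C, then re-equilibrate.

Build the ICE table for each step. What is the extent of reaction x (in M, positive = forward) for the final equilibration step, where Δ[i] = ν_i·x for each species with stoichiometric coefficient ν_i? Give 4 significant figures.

Q₀ = 5.23 vs Keq = 1.1920e-05 ⇒ Q>K, reverse
Step 1:
                  M         C         L
  Initial    0.3102     5.345     1.646
  Change      1.504     1.003    -1.504
  Equil       1.814     6.348    0.1421
  solve Keq expr → x = -0.5013; check Q = 1.1920e-05
Then add 2.366 M of C.
Step 2:
                  M         C         L
  Initial     1.814     8.714    0.1421
  Change   -0.03022  -0.02015   0.03022
  Equil       1.784     8.693    0.1723
  solve Keq expr → x = 0.01007; check Q = 1.1920e-05
Then add 2.738 M of C.
Step 3:
                  M         C         L
  Initial     1.784     11.43    0.1723
  Change    -0.0307  -0.02047    0.0307
  Equil       1.753     11.41     0.203
  solve Keq expr → x = 0.01023; check Q = 1.1920e-05

x = 0.01023 M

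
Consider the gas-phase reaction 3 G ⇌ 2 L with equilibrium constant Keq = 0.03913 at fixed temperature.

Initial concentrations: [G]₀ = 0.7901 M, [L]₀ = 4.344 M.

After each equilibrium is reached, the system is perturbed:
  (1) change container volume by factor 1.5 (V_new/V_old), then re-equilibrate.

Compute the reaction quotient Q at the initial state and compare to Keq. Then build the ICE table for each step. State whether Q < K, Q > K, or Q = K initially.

Q₀ = 38.26 vs Keq = 0.03913 ⇒ Q>K, reverse
Step 1:
                    G           L
  I            0.7901       4.344
  C             3.696      -2.464
  E             4.486        1.88
  solve Keq expr → x = -1.232; check Q = 0.03913
Then change container volume by factor 1.5 (V_new/V_old).
Step 2:
                    G           L
  I             2.991       1.253
  C            0.1936      -0.129
  E             3.185       1.124
  solve Keq expr → x = -0.06452; check Q = 0.03913

Q₀ = 38.26; Q > K (proceeds reverse)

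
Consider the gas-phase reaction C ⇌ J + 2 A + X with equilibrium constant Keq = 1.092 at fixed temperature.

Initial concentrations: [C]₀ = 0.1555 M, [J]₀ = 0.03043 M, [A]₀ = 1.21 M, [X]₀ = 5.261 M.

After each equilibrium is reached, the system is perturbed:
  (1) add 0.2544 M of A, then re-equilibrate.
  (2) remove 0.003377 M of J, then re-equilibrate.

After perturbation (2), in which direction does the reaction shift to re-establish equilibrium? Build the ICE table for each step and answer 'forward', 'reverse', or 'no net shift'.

Q₀ = 1.507 vs Keq = 1.092 ⇒ Q>K, reverse
Step 1:
                    C           J           A           X
  Initial      0.1555     0.03043        1.21       5.261
  Change     0.006852   -0.006852     -0.0137   -0.006852
  Equil        0.1624     0.02358       1.196       5.254
  solve Keq expr → x = -0.006852; check Q = 1.092
Then add 0.2544 M of A.
Step 2:
                    C           J           A           X
  Initial      0.1624     0.02358       1.451       5.254
  Change     0.006568   -0.006568    -0.01314   -0.006568
  Equil        0.1689     0.01701       1.438       5.248
  solve Keq expr → x = -0.006568; check Q = 1.092
Then remove 0.003377 M of J.
Step 3:
                    C           J           A           X
  Initial      0.1689     0.01363       1.438       5.248
  Change    -0.002936    0.002936    0.005873    0.002936
  Equil         0.166     0.01657       1.443       5.251
  solve Keq expr → x = 0.002936; check Q = 1.092

Direction: forward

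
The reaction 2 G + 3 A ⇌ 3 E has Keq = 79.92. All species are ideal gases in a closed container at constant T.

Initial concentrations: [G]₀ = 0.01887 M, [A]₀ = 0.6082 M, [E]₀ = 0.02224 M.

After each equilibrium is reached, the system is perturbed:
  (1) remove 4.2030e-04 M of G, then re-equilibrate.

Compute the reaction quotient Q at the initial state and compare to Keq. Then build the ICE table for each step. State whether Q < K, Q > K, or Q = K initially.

Q₀ = 0.1373 vs Keq = 79.92 ⇒ Q<K, forward
Step 1:
                  G         A         E
  Initial   0.01887    0.6082   0.02224
  Change   -0.01634   -0.0245    0.0245
  Equil    0.002535    0.5837   0.04674
  solve Keq expr → x = 0.008168; check Q = 79.92
Then remove 4.2030e-04 M of G.
Step 2:
                  G         A         E
  Initial  0.002115    0.5837   0.04674
  Change  3.7154e-04 5.5731e-04 -5.5731e-04
  Equil    0.002486    0.5843   0.04619
  solve Keq expr → x = -1.8577e-04; check Q = 79.92

Q₀ = 0.1373; Q < K (proceeds forward)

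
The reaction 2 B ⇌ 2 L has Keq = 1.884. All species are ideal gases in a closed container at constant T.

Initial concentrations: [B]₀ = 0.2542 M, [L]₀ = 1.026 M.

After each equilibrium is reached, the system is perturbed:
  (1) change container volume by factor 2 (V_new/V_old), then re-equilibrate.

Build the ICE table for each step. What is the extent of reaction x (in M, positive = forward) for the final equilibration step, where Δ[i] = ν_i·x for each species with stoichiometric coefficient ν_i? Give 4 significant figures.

x = 0 M

Q₀ = 16.29 vs Keq = 1.884 ⇒ Q>K, reverse
Step 1:
                  B         L
  I          0.2542     1.026
  C          0.2854   -0.2854
  E          0.5396    0.7406
  solve Keq expr → x = -0.1427; check Q = 1.884
Then change container volume by factor 2 (V_new/V_old).
Step 2:
                  B         L
  I          0.2698    0.3703
  C               0         0
  E          0.2698    0.3703
  solve Keq expr → x = 0; check Q = 1.884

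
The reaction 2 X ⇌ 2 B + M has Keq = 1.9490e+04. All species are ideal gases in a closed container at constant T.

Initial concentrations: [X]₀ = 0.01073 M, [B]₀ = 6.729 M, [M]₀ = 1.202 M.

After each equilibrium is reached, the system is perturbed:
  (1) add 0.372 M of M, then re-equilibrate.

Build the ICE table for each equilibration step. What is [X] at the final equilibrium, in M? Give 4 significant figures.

[X]_eq = 0.05956 M

Q₀ = 4.7272e+05 vs Keq = 1.9490e+04 ⇒ Q>K, reverse
Step 1:
                  X         B         M
  Initial   0.01073     6.729     1.202
  Change    0.04134  -0.04134  -0.02067
  Equil     0.05207     6.688     1.181
  solve Keq expr → x = -0.02067; check Q = 1.9490e+04
Then add 0.372 M of M.
Step 2:
                  X         B         M
  Initial   0.05207     6.688     1.553
  Change   0.007499 -0.007499 -0.003749
  Equil     0.05956      6.68      1.55
  solve Keq expr → x = -0.003749; check Q = 1.9490e+04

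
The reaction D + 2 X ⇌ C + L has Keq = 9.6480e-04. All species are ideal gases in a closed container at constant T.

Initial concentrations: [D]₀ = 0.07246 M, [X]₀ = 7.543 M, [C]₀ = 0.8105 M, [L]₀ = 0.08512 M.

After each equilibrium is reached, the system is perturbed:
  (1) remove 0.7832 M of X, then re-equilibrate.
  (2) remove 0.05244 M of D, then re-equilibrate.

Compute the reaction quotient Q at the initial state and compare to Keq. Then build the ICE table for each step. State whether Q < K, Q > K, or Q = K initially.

Q₀ = 0.01673; Q > K (proceeds reverse)

Q₀ = 0.01673 vs Keq = 9.6480e-04 ⇒ Q>K, reverse
Step 1:
                   D          X          C          L
  I          0.07246      7.543     0.8105    0.08512
  C          0.07379     0.1476   -0.07379   -0.07379
  E           0.1463      7.691     0.7367    0.01133
  solve Keq expr → x = -0.07379; check Q = 9.6480e-04
Then remove 0.7832 M of X.
Step 2:
                   D          X          C          L
  I           0.1463      6.907     0.7367    0.01133
  C         0.002027   0.004053  -0.002027  -0.002027
  E           0.1483      6.911     0.7347   0.009302
  solve Keq expr → x = -0.002027; check Q = 9.6480e-04
Then remove 0.05244 M of D.
Step 3:
                   D          X          C          L
  I          0.09584      6.911     0.7347   0.009302
  C         0.003061   0.006121  -0.003061  -0.003061
  E           0.0989      6.918     0.7316   0.006241
  solve Keq expr → x = -0.003061; check Q = 9.6480e-04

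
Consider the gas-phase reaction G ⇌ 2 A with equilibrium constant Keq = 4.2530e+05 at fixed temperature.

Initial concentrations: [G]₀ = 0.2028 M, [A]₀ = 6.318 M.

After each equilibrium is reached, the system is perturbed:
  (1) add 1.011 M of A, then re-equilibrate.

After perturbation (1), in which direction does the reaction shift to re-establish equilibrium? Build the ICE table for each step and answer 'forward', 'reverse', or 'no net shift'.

Direction: reverse

Q₀ = 196.8 vs Keq = 4.2530e+05 ⇒ Q<K, forward
Step 1:
                    G           A
  init         0.2028       6.318
  Δ           -0.2027      0.4054
  eq       1.0629e-04       6.723
  solve Keq expr → x = 0.2027; check Q = 4.2530e+05
Then add 1.011 M of A.
Step 2:
                    G           A
  init     1.0629e-04       7.734
  Δ        3.4366e-05 -6.8731e-05
  eq       1.4065e-04       7.734
  solve Keq expr → x = -3.4366e-05; check Q = 4.2530e+05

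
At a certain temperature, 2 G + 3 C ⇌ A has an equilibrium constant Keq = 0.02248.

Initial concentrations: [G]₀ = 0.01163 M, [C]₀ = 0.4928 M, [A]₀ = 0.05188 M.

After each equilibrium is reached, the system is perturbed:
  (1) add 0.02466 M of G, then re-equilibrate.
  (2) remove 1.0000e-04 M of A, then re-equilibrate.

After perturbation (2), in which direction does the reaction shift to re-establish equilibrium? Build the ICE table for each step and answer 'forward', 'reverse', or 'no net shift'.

Direction: forward

Q₀ = 3205 vs Keq = 0.02248 ⇒ Q>K, reverse
Step 1:
                  G         C         A
  init      0.01163    0.4928   0.05188
  Δ          0.1036    0.1554   -0.0518
  eq         0.1152    0.6482 8.1288e-05
  solve Keq expr → x = -0.0518; check Q = 0.02248
Then add 0.02466 M of G.
Step 2:
                  G         C         A
  init       0.1399    0.6482 8.1288e-05
  Δ       -7.6643e-05 -1.1496e-04 3.8321e-05
  eq         0.1398    0.6481 1.1961e-04
  solve Keq expr → x = 3.8321e-05; check Q = 0.02248
Then remove 1.0000e-04 M of A.
Step 3:
                  G         C         A
  init       0.1398    0.6481 1.9610e-05
  Δ       -1.9899e-04 -2.9849e-04 9.9495e-05
  eq         0.1396    0.6478 1.1910e-04
  solve Keq expr → x = 9.9495e-05; check Q = 0.02248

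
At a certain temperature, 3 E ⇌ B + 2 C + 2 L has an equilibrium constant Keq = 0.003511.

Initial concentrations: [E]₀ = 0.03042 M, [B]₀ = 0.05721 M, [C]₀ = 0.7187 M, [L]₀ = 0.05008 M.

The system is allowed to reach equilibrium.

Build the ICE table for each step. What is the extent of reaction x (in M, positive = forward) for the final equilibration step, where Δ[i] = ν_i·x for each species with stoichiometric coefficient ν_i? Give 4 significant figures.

x = -0.0192 M

Q₀ = 2.633 vs Keq = 0.003511 ⇒ Q>K, reverse
Step 1:
                  E         B         C         L
  init      0.03042   0.05721    0.7187   0.05008
  Δ         0.05761   -0.0192  -0.03841  -0.03841
  eq        0.08803   0.03801    0.6803   0.01167
  solve Keq expr → x = -0.0192; check Q = 0.003511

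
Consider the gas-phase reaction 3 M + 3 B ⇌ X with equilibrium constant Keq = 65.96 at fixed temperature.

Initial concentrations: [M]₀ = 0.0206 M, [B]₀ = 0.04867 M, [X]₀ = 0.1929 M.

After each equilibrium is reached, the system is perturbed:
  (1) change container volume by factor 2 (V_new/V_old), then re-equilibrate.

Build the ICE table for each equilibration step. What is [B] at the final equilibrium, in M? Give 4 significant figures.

[B]_eq = 0.2609 M

Q₀ = 1.9140e+08 vs Keq = 65.96 ⇒ Q>K, reverse
Step 1:
                  M         B         X
  init       0.0206   0.04867    0.1929
  Δ          0.3004    0.3004   -0.1001
  eq          0.321    0.3491   0.09277
  solve Keq expr → x = -0.1001; check Q = 65.96
Then change container volume by factor 2 (V_new/V_old).
Step 2:
                  M         B         X
  init       0.1605    0.1745   0.04639
  Δ         0.08634   0.08634  -0.02878
  eq         0.2468    0.2609   0.01761
  solve Keq expr → x = -0.02878; check Q = 65.96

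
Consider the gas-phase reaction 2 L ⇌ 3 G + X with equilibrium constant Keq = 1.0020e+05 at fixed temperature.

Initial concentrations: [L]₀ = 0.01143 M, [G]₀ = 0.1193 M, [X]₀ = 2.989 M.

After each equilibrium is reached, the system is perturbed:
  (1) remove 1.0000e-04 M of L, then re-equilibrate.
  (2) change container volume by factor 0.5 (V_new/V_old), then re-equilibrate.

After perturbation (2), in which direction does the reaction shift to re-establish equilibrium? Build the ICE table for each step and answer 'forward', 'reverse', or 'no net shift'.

Direction: reverse

Q₀ = 38.85 vs Keq = 1.0020e+05 ⇒ Q<K, forward
Step 1:
                  L         G         X
  Initial   0.01143    0.1193     2.989
  Change   -0.01116   0.01673  0.005578
  Equil   2.7429e-04     0.136     2.995
  solve Keq expr → x = 0.005578; check Q = 1.0020e+05
Then remove 1.0000e-04 M of L.
Step 2:
                  L         G         X
  Initial 1.7429e-04     0.136     2.995
  Change  9.9546e-05 -1.4932e-04 -4.9773e-05
  Equil   2.7383e-04    0.1359     2.995
  solve Keq expr → x = -4.9773e-05; check Q = 1.0020e+05
Then change container volume by factor 0.5 (V_new/V_old).
Step 3:
                  L         G         X
  Initial 5.4766e-04    0.2718     5.989
  Change  5.4272e-04 -8.1408e-04 -2.7136e-04
  Equil     0.00109     0.271     5.989
  solve Keq expr → x = -2.7136e-04; check Q = 1.0020e+05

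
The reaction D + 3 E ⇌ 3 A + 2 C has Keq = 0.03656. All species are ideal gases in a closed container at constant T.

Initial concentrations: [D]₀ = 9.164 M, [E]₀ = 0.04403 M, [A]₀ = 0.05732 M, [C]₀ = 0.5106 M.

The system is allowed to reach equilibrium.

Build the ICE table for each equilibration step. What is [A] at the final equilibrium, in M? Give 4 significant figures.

[A]_eq = 0.05289 M

Q₀ = 0.06277 vs Keq = 0.03656 ⇒ Q>K, reverse
Step 1:
                   D          E          A          C
  I            9.164    0.04403    0.05732     0.5106
  C         0.001476   0.004429  -0.004429  -0.002952
  E            9.165    0.04846    0.05289     0.5076
  solve Keq expr → x = -0.001476; check Q = 0.03656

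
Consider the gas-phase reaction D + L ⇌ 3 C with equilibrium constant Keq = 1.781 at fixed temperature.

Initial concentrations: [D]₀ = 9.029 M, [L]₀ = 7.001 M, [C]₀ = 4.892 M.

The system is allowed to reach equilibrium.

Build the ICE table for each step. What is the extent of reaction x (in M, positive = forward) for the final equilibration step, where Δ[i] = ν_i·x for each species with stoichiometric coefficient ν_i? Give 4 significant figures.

x = -0.0186 M

Q₀ = 1.852 vs Keq = 1.781 ⇒ Q>K, reverse
Step 1:
                  D         L         C
  Initial     9.029     7.001     4.892
  Change     0.0186    0.0186  -0.05581
  Equil       9.048      7.02     4.836
  solve Keq expr → x = -0.0186; check Q = 1.781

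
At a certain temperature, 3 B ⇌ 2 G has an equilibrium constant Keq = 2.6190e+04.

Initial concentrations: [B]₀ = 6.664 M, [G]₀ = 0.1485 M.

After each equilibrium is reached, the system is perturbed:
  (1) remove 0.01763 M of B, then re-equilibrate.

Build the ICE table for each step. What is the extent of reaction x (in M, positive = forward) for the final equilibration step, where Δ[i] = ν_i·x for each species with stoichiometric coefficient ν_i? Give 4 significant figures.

x = -0.005824 M

Q₀ = 7.4516e-05 vs Keq = 2.6190e+04 ⇒ Q<K, forward
Step 1:
                  B         G
  init        6.664    0.1485
  Δ          -6.572     4.381
  eq        0.09219      4.53
  solve Keq expr → x = 2.191; check Q = 2.6190e+04
Then remove 0.01763 M of B.
Step 2:
                  B         G
  init      0.07456      4.53
  Δ         0.01747  -0.01165
  eq        0.09203     4.518
  solve Keq expr → x = -0.005824; check Q = 2.6190e+04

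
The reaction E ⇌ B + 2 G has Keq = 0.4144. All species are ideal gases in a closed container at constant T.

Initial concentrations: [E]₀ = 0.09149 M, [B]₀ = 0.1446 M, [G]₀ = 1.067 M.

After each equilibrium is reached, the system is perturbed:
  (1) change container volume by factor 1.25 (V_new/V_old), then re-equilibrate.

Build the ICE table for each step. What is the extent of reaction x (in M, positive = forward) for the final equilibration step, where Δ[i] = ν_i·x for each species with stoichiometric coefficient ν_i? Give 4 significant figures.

Q₀ = 1.799 vs Keq = 0.4144 ⇒ Q>K, reverse
Step 1:
                    E           B           G
  I           0.09149      0.1446       1.067
  C           0.06819    -0.06819     -0.1364
  E            0.1597     0.07641      0.9306
  solve Keq expr → x = -0.06819; check Q = 0.4144
Then change container volume by factor 1.25 (V_new/V_old).
Step 2:
                    E           B           G
  I            0.1277     0.06113      0.7445
  C          -0.01584     0.01584     0.03169
  E            0.1119     0.07697      0.7762
  solve Keq expr → x = 0.01584; check Q = 0.4144

x = 0.01584 M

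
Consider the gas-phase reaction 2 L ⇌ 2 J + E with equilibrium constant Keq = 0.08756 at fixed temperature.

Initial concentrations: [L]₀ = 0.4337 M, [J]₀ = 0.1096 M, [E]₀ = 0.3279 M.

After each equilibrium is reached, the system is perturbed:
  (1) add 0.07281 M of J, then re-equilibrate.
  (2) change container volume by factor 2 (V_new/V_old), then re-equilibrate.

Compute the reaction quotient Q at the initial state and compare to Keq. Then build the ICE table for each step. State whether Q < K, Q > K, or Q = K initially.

Q₀ = 0.02094; Q < K (proceeds forward)

Q₀ = 0.02094 vs Keq = 0.08756 ⇒ Q<K, forward
Step 1:
                    L           J           E
  init         0.4337      0.1096      0.3279
  Δ          -0.06941     0.06941     0.03471
  eq           0.3643       0.179      0.3626
  solve Keq expr → x = 0.03471; check Q = 0.08756
Then add 0.07281 M of J.
Step 2:
                    L           J           E
  init         0.3643      0.2518      0.3626
  Δ           0.04449    -0.04449    -0.02224
  eq           0.4088      0.2073      0.3404
  solve Keq expr → x = -0.02224; check Q = 0.08756
Then change container volume by factor 2 (V_new/V_old).
Step 3:
                    L           J           E
  init         0.2044      0.1037      0.1702
  Δ           -0.0226      0.0226      0.0113
  eq           0.1818      0.1263      0.1815
  solve Keq expr → x = 0.0113; check Q = 0.08756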